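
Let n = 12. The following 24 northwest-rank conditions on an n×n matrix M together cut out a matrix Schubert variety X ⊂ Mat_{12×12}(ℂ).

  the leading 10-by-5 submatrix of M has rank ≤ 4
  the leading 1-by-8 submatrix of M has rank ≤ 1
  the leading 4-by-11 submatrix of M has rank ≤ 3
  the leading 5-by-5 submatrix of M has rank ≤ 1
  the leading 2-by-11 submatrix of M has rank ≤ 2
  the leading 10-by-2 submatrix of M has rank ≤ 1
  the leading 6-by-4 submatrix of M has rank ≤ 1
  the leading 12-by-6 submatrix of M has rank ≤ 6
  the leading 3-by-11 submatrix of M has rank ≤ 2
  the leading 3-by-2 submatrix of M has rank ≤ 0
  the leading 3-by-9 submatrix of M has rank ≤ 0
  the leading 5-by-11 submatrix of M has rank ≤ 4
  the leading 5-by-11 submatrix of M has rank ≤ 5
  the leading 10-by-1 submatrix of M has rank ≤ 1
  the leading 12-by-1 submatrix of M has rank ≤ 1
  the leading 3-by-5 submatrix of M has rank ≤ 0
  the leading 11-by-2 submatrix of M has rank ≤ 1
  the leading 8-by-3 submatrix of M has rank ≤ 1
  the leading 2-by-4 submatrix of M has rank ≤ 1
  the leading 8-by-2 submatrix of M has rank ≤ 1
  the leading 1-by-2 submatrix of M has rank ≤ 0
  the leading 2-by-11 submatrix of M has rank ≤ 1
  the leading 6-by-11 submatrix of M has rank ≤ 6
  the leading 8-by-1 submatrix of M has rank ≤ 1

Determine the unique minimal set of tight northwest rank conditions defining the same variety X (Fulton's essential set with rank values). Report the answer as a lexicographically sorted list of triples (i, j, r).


Recovering R(i,j) via the rank-extension bound from the 24 conditions:

  i=1: 0 0 0 0 0 0 0 0 0 1 1 1
  i=2: 0 0 0 0 0 0 0 0 0 1 1 2
  i=3: 0 0 0 0 0 0 0 0 0 1 2 3
  i=4: 1 1 1 1 1 1 1 1 1 2 3 4
  i=5: 1 1 1 1 1 2 2 2 2 3 4 5
  i=6: 1 1 1 1 2 3 3 3 3 4 5 6
  i=7: 1 1 1 2 3 4 4 4 4 5 6 7
  i=8: 1 1 1 2 3 4 5 5 5 6 7 8
  i=9: 1 1 2 3 4 5 6 6 6 7 8 9
  i=10: 1 1 2 3 4 5 6 7 7 8 9 10
  i=11: 1 1 2 3 4 5 6 7 8 9 10 11
  i=12: 1 2 3 4 5 6 7 8 9 10 11 12

giving w = (10, 12, 11, 1, 6, 5, 4, 7, 3, 8, 9, 2) via Δ²R.

D(w) has 42 cells with 6 SE-corners; essential set:

[(2, 11, 1), (3, 9, 0), (5, 5, 1), (6, 4, 1), (8, 3, 1), (11, 2, 1)]


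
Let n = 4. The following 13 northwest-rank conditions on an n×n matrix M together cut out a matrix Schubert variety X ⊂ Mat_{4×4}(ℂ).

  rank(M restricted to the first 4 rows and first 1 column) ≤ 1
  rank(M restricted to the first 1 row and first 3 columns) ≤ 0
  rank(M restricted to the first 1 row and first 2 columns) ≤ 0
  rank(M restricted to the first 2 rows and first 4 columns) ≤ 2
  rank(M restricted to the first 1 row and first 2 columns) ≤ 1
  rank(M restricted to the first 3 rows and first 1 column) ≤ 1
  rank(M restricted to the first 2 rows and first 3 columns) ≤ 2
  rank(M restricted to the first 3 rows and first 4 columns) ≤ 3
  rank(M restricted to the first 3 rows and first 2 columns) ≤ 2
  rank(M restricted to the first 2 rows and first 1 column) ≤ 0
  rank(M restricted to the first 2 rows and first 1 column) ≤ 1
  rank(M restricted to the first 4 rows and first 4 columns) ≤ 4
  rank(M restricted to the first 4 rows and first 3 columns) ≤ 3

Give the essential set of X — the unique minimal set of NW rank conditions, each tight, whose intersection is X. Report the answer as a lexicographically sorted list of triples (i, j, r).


Reconstructing r_w from the 13 given conditions:

  row 1: 0  0  0  1
  row 2: 0  1  1  2
  row 3: 1  2  2  3
  row 4: 1  2  3  4

reading off 1-entries of Δ²R: w = (4, 2, 1, 3).

D(w) has 4 cells with 2 SE-corners; essential set:

[(1, 3, 0), (2, 1, 0)]


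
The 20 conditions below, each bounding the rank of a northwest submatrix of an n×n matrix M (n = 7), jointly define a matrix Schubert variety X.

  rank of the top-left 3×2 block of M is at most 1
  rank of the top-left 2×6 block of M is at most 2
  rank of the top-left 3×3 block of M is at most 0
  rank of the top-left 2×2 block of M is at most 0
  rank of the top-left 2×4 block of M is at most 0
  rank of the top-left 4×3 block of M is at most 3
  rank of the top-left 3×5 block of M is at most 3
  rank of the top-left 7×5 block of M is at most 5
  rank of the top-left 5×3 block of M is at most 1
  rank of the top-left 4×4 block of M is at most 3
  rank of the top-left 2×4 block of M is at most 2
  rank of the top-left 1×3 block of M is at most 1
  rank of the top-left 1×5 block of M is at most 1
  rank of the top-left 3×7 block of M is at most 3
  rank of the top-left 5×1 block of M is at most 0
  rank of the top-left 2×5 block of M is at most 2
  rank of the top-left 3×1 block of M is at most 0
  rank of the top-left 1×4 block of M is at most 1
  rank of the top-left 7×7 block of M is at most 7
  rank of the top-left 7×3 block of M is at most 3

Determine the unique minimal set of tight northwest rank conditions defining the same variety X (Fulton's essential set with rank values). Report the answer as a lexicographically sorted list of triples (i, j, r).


The tightest implied rank at each (i,j), from the 20 conditions:

  row 1: 0  0  0  0  1  1  1
  row 2: 0  0  0  0  1  2  2
  row 3: 0  0  0  1  2  3  3
  row 4: 0  1  1  2  3  4  4
  row 5: 0  1  1  2  3  4  5
  row 6: 1  2  2  3  4  5  6
  row 7: 1  2  3  4  5  6  7

second differences of R give the permutation w = (5, 6, 4, 2, 7, 1, 3).

D(w) has 14 cells with 4 SE-corners; essential set:

[(2, 4, 0), (3, 3, 0), (5, 1, 0), (5, 3, 1)]


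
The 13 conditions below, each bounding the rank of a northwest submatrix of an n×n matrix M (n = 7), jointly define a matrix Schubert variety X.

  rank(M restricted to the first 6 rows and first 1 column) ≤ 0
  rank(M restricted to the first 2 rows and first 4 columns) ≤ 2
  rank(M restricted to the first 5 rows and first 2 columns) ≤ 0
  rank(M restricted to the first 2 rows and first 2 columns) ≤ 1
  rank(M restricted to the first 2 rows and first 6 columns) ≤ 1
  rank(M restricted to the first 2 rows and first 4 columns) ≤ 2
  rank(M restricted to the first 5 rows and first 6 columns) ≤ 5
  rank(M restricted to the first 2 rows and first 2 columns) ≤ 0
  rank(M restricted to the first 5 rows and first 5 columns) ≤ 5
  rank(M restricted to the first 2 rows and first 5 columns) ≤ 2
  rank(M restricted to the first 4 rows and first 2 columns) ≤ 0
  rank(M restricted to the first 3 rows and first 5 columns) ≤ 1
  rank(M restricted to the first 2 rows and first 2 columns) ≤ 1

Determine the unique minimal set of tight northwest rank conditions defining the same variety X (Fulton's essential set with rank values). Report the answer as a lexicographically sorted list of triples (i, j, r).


Reconstructing r_w from the 13 given conditions:

  R[1]: 0 | 0 | 1 | 1 | 1 | 1 | 1
  R[2]: 0 | 0 | 1 | 1 | 1 | 1 | 2
  R[3]: 0 | 0 | 1 | 1 | 1 | 2 | 3
  R[4]: 0 | 0 | 1 | 2 | 2 | 3 | 4
  R[5]: 0 | 0 | 1 | 2 | 3 | 4 | 5
  R[6]: 0 | 1 | 2 | 3 | 4 | 5 | 6
  R[7]: 1 | 2 | 3 | 4 | 5 | 6 | 7

so w = (3, 7, 6, 4, 5, 2, 1).

Rothe diagram D(w) (16 cells), 4 SE-corners (essential conditions):

[(2, 6, 1), (3, 5, 1), (5, 2, 0), (6, 1, 0)]


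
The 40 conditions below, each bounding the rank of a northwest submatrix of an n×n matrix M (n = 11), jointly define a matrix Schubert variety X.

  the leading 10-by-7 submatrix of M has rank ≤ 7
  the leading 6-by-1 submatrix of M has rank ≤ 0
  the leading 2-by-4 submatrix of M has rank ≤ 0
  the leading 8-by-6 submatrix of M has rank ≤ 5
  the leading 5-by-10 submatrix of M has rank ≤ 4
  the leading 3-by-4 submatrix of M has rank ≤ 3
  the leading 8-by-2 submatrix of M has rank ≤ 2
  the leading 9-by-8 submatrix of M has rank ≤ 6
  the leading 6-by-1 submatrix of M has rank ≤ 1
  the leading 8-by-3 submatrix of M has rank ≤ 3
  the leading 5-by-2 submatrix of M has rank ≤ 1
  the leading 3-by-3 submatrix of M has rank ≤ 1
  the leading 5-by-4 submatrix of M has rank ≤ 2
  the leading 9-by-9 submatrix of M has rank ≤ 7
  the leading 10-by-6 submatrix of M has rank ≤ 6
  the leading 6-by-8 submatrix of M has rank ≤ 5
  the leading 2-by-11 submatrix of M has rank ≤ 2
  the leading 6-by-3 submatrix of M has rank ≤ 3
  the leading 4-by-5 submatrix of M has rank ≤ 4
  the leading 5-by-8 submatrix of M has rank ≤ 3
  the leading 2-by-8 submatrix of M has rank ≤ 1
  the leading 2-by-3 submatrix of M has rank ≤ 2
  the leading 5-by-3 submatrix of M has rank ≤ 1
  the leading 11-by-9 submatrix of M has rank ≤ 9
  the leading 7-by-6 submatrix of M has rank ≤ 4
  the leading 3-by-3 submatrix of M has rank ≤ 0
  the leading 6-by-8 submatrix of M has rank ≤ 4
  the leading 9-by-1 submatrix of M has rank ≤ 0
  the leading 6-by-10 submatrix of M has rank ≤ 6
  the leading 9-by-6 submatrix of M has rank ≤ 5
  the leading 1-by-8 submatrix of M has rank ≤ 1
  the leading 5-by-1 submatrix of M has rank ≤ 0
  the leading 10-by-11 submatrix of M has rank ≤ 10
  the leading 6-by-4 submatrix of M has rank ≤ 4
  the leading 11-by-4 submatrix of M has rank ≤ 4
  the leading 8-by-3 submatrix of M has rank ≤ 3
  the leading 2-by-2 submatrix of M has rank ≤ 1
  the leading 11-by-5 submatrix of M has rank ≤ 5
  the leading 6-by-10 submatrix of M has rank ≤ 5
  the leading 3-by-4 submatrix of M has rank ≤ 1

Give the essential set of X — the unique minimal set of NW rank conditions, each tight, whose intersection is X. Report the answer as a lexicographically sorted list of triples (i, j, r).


Recovering R(i,j) via the rank-extension bound from the 40 conditions:

  i=1: 0 | 0 | 0 | 0 | 1 | 1 | 1 | 1 | 1 | 1 | 1
  i=2: 0 | 0 | 0 | 0 | 1 | 1 | 1 | 1 | 2 | 2 | 2
  i=3: 0 | 0 | 0 | 1 | 2 | 2 | 2 | 2 | 3 | 3 | 3
  i=4: 0 | 1 | 1 | 2 | 3 | 3 | 3 | 3 | 4 | 4 | 4
  i=5: 0 | 1 | 1 | 2 | 3 | 3 | 3 | 3 | 4 | 4 | 5
  i=6: 0 | 1 | 2 | 3 | 4 | 4 | 4 | 4 | 5 | 5 | 6
  i=7: 0 | 1 | 2 | 3 | 4 | 4 | 5 | 5 | 6 | 6 | 7
  i=8: 0 | 1 | 2 | 3 | 4 | 5 | 6 | 6 | 7 | 7 | 8
  i=9: 0 | 1 | 2 | 3 | 4 | 5 | 6 | 6 | 7 | 8 | 9
  i=10: 1 | 2 | 3 | 4 | 5 | 6 | 7 | 7 | 8 | 9 | 10
  i=11: 1 | 2 | 3 | 4 | 5 | 6 | 7 | 8 | 9 | 10 | 11

giving w = (5, 9, 4, 2, 11, 3, 7, 6, 10, 1, 8) via Δ²R.

D(w) has 27 cells with 9 SE-corners; essential set:

[(2, 4, 0), (2, 8, 1), (3, 3, 0), (5, 3, 1), (5, 8, 3), (5, 10, 4), (7, 6, 4), (9, 1, 0), (9, 8, 6)]


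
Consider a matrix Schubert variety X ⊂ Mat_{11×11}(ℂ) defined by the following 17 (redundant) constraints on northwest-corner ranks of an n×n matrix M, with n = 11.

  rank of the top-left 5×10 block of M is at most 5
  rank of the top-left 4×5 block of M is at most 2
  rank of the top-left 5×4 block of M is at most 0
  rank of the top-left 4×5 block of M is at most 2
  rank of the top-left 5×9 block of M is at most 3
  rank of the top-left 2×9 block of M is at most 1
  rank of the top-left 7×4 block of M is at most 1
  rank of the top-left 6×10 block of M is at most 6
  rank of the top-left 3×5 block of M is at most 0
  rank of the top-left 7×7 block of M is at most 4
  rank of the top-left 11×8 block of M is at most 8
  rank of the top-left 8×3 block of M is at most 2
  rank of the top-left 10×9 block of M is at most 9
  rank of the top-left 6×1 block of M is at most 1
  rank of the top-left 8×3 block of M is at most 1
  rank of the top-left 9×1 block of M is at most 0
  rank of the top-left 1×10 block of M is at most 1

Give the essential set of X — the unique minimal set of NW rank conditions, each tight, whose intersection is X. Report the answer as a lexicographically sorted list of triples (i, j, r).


The tightest implied rank at each (i,j), from the 17 conditions:

  i=1: 0 0 0 0 0 1 1 1 1 1 1
  i=2: 0 0 0 0 0 1 1 1 1 2 2
  i=3: 0 0 0 0 0 1 2 2 2 3 3
  i=4: 0 0 0 0 1 2 3 3 3 4 4
  i=5: 0 0 0 0 1 2 3 3 3 4 5
  i=6: 0 1 1 1 2 3 4 4 4 5 6
  i=7: 0 1 1 1 2 3 4 5 5 6 7
  i=8: 0 1 1 2 3 4 5 6 6 7 8
  i=9: 0 1 2 3 4 5 6 7 7 8 9
  i=10: 1 2 3 4 5 6 7 8 8 9 10
  i=11: 1 2 3 4 5 6 7 8 9 10 11

the unique w with this rank table is (6, 10, 7, 5, 11, 2, 8, 4, 3, 1, 9).

D(w) has 35 cells with 7 SE-corners; essential set:

[(2, 9, 1), (3, 5, 0), (5, 4, 0), (5, 9, 3), (7, 4, 1), (8, 3, 1), (9, 1, 0)]


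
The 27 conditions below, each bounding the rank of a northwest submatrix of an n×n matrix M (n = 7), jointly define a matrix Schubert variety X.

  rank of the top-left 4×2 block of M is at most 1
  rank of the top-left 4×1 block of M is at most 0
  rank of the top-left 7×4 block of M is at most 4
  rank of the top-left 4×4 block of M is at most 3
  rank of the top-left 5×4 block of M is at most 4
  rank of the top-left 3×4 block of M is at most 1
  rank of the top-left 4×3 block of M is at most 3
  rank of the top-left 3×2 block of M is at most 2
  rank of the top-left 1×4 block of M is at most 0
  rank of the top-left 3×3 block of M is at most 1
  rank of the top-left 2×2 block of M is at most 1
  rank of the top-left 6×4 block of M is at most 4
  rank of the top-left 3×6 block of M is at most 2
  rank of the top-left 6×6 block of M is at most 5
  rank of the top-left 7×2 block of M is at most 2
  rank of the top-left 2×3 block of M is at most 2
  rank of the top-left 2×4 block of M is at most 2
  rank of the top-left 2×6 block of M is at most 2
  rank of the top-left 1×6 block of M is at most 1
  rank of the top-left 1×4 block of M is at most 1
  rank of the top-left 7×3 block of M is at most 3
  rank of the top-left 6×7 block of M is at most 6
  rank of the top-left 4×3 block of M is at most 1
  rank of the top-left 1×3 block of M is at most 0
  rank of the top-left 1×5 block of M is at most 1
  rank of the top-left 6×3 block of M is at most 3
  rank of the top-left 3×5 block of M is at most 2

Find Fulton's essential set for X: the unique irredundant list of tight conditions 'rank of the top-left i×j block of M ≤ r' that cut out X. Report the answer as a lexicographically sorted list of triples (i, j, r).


Reconstructing r_w from the 27 given conditions:

  R[1]: 0  0  0  0  1  1  1
  R[2]: 0  1  1  1  2  2  2
  R[3]: 0  1  1  1  2  2  3
  R[4]: 0  1  1  2  3  3  4
  R[5]: 1  2  2  3  4  4  5
  R[6]: 1  2  3  4  5  5  6
  R[7]: 1  2  3  4  5  6  7

the unique w with this rank table is (5, 2, 7, 4, 1, 3, 6).

Rothe diagram D(w) (11 cells), 5 SE-corners (essential conditions):

[(1, 4, 0), (3, 4, 1), (3, 6, 2), (4, 1, 0), (4, 3, 1)]


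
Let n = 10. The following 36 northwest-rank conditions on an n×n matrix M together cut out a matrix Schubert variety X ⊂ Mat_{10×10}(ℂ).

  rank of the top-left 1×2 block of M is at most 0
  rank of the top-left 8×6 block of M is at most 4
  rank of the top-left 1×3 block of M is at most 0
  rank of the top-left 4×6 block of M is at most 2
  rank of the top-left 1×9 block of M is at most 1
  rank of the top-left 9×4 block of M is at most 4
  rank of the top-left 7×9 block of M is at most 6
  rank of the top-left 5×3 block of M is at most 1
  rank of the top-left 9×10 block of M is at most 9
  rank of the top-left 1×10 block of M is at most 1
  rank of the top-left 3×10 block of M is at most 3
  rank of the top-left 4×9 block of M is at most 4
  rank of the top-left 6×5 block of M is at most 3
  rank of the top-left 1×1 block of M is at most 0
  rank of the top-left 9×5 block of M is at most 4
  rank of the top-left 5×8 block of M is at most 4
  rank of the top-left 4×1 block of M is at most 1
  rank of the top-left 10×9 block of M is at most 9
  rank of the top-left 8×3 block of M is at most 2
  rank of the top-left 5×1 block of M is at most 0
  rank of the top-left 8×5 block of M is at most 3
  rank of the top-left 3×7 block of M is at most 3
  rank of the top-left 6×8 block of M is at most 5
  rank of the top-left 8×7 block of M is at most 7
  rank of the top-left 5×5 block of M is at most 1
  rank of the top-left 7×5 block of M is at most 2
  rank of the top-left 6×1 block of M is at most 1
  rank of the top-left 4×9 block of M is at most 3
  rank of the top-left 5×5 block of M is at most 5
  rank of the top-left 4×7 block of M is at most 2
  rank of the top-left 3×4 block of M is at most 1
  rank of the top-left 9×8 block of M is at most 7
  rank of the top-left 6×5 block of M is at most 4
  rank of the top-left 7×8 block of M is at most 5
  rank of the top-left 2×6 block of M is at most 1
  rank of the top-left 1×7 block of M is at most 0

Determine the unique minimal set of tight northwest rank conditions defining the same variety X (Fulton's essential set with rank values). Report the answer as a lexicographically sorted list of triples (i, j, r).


Recovering R(i,j) via the rank-extension bound from the 36 conditions:

  R[1]: 0  0  0  0  0  0  0  1  1  1
  R[2]: 0  1  1  1  1  1  1  2  2  2
  R[3]: 0  1  1  1  1  2  2  3  3  3
  R[4]: 0  1  1  1  1  2  2  3  3  4
  R[5]: 0  1  1  1  1  2  3  4  4  5
  R[6]: 1  2  2  2  2  3  4  5  5  6
  R[7]: 1  2  2  2  2  3  4  5  6  7
  R[8]: 1  2  2  3  3  4  5  6  7  8
  R[9]: 1  2  3  4  4  5  6  7  8  9
  R[10]: 1  2  3  4  5  6  7  8  9  10

giving w = (8, 2, 6, 10, 7, 1, 9, 4, 3, 5) via Δ²R.

D(w) has 26 cells with 7 SE-corners; essential set:

[(1, 7, 0), (4, 7, 2), (4, 9, 3), (5, 1, 0), (5, 5, 1), (7, 5, 2), (8, 3, 2)]


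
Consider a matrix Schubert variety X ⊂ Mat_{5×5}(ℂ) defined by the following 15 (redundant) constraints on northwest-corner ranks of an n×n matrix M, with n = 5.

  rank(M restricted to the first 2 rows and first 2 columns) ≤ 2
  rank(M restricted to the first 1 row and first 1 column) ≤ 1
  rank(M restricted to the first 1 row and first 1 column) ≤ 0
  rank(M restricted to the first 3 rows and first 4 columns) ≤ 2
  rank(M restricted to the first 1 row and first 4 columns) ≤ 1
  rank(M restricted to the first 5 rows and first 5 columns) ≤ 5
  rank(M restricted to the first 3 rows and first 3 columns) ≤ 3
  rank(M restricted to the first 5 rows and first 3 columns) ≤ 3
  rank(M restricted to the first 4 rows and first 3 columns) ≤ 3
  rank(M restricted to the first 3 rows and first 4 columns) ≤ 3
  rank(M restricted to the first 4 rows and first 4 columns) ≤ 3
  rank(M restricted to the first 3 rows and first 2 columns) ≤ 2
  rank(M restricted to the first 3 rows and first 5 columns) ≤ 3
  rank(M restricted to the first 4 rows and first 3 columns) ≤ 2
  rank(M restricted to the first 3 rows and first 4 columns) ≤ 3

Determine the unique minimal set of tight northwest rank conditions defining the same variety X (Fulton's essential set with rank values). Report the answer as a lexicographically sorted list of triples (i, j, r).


Reconstructing r_w from the 15 given conditions:

  row 1: 0 1 1 1 1
  row 2: 1 2 2 2 2
  row 3: 1 2 2 2 3
  row 4: 1 2 2 3 4
  row 5: 1 2 3 4 5

hence w(1..5) = (2, 1, 5, 4, 3).

|D(w)|=4, |Ess(w)|=3:

[(1, 1, 0), (3, 4, 2), (4, 3, 2)]


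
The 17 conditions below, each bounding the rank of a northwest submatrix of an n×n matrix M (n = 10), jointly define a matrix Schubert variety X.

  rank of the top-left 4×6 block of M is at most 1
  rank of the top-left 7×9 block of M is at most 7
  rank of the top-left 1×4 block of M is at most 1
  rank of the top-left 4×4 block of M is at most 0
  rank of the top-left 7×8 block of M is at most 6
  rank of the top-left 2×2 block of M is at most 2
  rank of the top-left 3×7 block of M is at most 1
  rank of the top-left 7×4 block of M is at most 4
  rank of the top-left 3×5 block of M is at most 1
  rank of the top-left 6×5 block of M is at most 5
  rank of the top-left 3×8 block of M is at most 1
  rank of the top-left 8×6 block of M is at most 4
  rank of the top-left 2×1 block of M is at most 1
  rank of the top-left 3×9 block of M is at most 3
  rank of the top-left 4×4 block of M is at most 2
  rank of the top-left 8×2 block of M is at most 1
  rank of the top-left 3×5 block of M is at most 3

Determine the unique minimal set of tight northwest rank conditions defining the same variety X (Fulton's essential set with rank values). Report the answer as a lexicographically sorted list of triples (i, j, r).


Propagating the 17 rank bounds to every northwest block:

  row 1: 0 0 0 0 1 1 1 1 1 1
  row 2: 0 0 0 0 1 1 1 1 2 2
  row 3: 0 0 0 0 1 1 1 1 2 3
  row 4: 0 0 0 0 1 1 2 2 3 4
  row 5: 1 1 1 1 2 2 3 3 4 5
  row 6: 1 1 2 2 3 3 4 4 5 6
  row 7: 1 1 2 3 4 4 5 5 6 7
  row 8: 1 1 2 3 4 4 5 6 7 8
  row 9: 1 2 3 4 5 5 6 7 8 9
  row 10: 1 2 3 4 5 6 7 8 9 10

hence w(1..10) = (5, 9, 10, 7, 1, 3, 4, 8, 2, 6).

Rothe diagram D(w) (27 cells), 5 SE-corners (essential conditions):

[(3, 8, 1), (4, 4, 0), (4, 6, 1), (8, 2, 1), (8, 6, 4)]


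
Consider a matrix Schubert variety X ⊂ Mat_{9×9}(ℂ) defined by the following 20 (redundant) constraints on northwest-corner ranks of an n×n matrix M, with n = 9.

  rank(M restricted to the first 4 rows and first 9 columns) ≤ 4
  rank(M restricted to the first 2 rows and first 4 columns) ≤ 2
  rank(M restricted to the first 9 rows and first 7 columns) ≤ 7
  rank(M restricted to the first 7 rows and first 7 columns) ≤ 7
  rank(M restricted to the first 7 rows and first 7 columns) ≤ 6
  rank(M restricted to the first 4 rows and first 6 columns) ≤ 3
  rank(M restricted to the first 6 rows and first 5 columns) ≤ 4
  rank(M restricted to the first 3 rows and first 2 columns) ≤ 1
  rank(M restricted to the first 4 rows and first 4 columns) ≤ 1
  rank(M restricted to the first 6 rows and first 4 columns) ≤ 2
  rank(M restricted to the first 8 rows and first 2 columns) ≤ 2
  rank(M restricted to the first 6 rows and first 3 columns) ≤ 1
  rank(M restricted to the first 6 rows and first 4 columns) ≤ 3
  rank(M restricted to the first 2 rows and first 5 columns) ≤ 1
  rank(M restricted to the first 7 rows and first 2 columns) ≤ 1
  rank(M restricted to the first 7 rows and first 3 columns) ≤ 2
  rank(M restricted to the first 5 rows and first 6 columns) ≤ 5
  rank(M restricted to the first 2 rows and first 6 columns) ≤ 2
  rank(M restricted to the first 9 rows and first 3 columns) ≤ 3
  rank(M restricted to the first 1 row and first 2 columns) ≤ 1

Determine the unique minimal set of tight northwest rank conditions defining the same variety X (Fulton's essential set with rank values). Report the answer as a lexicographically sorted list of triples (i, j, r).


Reconstructing r_w from the 20 given conditions:

  i=1: 1, 1, 1, 1, 1, 1, 1, 1, 1
  i=2: 1, 1, 1, 1, 1, 2, 2, 2, 2
  i=3: 1, 1, 1, 1, 2, 3, 3, 3, 3
  i=4: 1, 1, 1, 1, 2, 3, 4, 4, 4
  i=5: 1, 1, 1, 2, 3, 4, 5, 5, 5
  i=6: 1, 1, 1, 2, 3, 4, 5, 6, 6
  i=7: 1, 1, 2, 3, 4, 5, 6, 7, 7
  i=8: 1, 2, 3, 4, 5, 6, 7, 8, 8
  i=9: 1, 2, 3, 4, 5, 6, 7, 8, 9

hence w(1..9) = (1, 6, 5, 7, 4, 8, 3, 2, 9).

4 SE-corners of the 15-cell Rothe diagram give Ess(w):

[(2, 5, 1), (4, 4, 1), (6, 3, 1), (7, 2, 1)]


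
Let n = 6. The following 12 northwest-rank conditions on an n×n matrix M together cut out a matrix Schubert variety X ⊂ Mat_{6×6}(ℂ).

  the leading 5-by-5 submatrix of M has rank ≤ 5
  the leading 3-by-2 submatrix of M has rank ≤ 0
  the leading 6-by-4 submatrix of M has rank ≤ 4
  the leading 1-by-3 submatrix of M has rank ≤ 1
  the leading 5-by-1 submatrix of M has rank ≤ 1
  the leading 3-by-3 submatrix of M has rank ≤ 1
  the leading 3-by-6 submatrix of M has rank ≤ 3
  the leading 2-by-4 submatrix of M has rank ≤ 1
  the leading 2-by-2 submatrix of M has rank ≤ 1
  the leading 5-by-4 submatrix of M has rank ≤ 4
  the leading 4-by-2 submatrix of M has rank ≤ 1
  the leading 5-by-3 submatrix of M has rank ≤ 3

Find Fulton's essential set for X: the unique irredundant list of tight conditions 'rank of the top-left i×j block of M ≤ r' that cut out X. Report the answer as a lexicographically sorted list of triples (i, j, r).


Recovering R(i,j) via the rank-extension bound from the 12 conditions:

  i=1: 0  0  1  1  1  1
  i=2: 0  0  1  1  2  2
  i=3: 0  0  1  2  3  3
  i=4: 1  1  2  3  4  4
  i=5: 1  2  3  4  5  5
  i=6: 1  2  3  4  5  6

so w = (3, 5, 4, 1, 2, 6).

ℓ(w)=7; the 2 essential cells (i,j,r):

[(2, 4, 1), (3, 2, 0)]


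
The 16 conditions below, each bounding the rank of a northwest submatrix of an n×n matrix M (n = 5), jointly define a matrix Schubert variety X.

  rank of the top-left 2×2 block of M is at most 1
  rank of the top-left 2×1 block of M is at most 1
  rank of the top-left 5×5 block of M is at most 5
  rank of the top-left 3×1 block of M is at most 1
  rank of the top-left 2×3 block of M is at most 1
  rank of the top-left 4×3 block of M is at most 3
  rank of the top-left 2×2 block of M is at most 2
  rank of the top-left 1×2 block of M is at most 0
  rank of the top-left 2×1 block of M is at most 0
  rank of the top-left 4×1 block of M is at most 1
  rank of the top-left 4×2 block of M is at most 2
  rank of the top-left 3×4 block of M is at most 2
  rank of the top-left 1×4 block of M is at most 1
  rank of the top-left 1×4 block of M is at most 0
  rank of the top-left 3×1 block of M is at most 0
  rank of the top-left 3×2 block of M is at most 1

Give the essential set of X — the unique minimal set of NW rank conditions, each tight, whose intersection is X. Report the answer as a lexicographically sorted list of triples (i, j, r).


Propagating the 16 rank bounds to every northwest block:

  row 1: 0 | 0 | 0 | 0 | 1
  row 2: 0 | 1 | 1 | 1 | 2
  row 3: 0 | 1 | 2 | 2 | 3
  row 4: 1 | 2 | 3 | 3 | 4
  row 5: 1 | 2 | 3 | 4 | 5

reading off 1-entries of Δ²R: w = (5, 2, 3, 1, 4).

2 SE-corners of the 6-cell Rothe diagram give Ess(w):

[(1, 4, 0), (3, 1, 0)]


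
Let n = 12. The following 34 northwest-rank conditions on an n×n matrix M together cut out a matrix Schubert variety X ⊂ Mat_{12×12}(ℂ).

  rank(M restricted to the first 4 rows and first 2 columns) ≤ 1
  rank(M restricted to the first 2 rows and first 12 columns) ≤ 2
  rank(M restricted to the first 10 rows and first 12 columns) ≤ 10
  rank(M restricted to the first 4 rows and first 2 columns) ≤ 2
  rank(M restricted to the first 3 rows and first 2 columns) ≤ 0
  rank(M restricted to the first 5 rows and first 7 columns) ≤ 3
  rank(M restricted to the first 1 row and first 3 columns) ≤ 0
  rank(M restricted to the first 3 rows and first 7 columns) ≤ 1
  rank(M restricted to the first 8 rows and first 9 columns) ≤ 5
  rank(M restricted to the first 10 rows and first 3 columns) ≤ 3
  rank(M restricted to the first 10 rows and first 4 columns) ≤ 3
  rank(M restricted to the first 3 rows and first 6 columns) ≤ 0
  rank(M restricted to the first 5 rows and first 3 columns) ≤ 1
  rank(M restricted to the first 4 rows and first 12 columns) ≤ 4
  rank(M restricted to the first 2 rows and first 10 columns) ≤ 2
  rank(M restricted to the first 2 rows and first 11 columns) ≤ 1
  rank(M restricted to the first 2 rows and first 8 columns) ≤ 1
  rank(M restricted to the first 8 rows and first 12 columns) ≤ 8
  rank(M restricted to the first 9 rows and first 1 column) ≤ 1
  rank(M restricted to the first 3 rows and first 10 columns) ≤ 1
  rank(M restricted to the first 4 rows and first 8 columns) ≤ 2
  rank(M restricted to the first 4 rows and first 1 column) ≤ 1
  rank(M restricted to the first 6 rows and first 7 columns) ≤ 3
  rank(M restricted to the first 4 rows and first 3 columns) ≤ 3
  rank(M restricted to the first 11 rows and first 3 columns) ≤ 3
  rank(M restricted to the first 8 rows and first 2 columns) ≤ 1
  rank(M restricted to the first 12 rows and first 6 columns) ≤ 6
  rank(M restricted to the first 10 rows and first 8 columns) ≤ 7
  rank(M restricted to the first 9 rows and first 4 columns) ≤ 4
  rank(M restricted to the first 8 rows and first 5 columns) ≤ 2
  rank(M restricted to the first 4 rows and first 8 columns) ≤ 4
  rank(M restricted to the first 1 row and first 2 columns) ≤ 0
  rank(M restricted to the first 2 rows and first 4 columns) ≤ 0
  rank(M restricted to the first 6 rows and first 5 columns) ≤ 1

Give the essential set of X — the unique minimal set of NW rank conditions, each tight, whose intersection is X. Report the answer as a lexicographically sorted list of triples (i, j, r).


Rank table r_w(12×12) implied by the 34 constraints:

  R[1]: 0, 0, 0, 0, 0, 0, 1, 1, 1, 1, 1, 1
  R[2]: 0, 0, 0, 0, 0, 0, 1, 1, 1, 1, 1, 2
  R[3]: 0, 0, 0, 0, 0, 0, 1, 1, 1, 1, 2, 3
  R[4]: 1, 1, 1, 1, 1, 1, 2, 2, 2, 2, 3, 4
  R[5]: 1, 1, 1, 1, 1, 2, 3, 3, 3, 3, 4, 5
  R[6]: 1, 1, 1, 1, 1, 2, 3, 4, 4, 4, 5, 6
  R[7]: 1, 1, 2, 2, 2, 3, 4, 5, 5, 5, 6, 7
  R[8]: 1, 1, 2, 2, 2, 3, 4, 5, 5, 6, 7, 8
  R[9]: 1, 2, 3, 3, 3, 4, 5, 6, 6, 7, 8, 9
  R[10]: 1, 2, 3, 3, 4, 5, 6, 7, 7, 8, 9, 10
  R[11]: 1, 2, 3, 4, 5, 6, 7, 8, 8, 9, 10, 11
  R[12]: 1, 2, 3, 4, 5, 6, 7, 8, 9, 10, 11, 12

hence w(1..12) = (7, 12, 11, 1, 6, 8, 3, 10, 2, 5, 4, 9).

Fulton essential set (8 of the 39 Rothe cells):

[(2, 11, 1), (3, 6, 0), (3, 10, 1), (6, 5, 1), (8, 2, 1), (8, 5, 2), (8, 9, 5), (10, 4, 3)]


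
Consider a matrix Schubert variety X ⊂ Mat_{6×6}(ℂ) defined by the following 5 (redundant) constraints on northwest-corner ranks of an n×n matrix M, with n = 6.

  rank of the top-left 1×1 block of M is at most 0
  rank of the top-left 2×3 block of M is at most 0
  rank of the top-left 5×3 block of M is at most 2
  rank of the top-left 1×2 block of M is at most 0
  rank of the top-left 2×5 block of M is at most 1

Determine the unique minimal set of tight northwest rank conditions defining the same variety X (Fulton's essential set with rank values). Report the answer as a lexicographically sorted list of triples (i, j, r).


Propagating the 5 rank bounds to every northwest block:

  row 1: 0 | 0 | 0 | 1 | 1 | 1
  row 2: 0 | 0 | 0 | 1 | 1 | 2
  row 3: 1 | 1 | 1 | 2 | 2 | 3
  row 4: 1 | 2 | 2 | 3 | 3 | 4
  row 5: 1 | 2 | 2 | 3 | 4 | 5
  row 6: 1 | 2 | 3 | 4 | 5 | 6

second differences of R give the permutation w = (4, 6, 1, 2, 5, 3).

3 SE-corners of the 8-cell Rothe diagram give Ess(w):

[(2, 3, 0), (2, 5, 1), (5, 3, 2)]


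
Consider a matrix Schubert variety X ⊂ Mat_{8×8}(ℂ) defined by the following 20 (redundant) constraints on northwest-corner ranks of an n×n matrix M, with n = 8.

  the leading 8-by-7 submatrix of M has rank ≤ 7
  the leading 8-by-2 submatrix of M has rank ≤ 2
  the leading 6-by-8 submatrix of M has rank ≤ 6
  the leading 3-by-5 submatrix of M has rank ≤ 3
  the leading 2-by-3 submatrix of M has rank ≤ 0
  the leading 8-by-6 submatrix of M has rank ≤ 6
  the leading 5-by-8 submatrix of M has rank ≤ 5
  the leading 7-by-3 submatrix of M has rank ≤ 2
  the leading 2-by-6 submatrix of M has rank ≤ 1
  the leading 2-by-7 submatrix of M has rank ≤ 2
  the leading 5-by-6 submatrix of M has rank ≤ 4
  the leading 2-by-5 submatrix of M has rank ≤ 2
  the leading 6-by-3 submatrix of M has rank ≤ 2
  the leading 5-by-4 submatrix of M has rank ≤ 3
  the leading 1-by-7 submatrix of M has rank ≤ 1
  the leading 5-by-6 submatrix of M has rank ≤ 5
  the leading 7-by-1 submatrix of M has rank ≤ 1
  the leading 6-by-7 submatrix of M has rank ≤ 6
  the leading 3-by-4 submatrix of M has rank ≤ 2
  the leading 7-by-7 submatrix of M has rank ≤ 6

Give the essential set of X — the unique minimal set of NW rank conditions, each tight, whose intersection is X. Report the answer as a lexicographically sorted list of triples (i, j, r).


Rank table r_w(8×8) implied by the 20 constraints:

  R[1]: 0  0  0  1  1  1  1  1
  R[2]: 0  0  0  1  1  1  2  2
  R[3]: 1  1  1  2  2  2  3  3
  R[4]: 1  2  2  3  3  3  4  4
  R[5]: 1  2  2  3  4  4  5  5
  R[6]: 1  2  2  3  4  5  6  6
  R[7]: 1  2  2  3  4  5  6  7
  R[8]: 1  2  3  4  5  6  7  8

so w = (4, 7, 1, 2, 5, 6, 8, 3).

ℓ(w)=11; the 3 essential cells (i,j,r):

[(2, 3, 0), (2, 6, 1), (7, 3, 2)]


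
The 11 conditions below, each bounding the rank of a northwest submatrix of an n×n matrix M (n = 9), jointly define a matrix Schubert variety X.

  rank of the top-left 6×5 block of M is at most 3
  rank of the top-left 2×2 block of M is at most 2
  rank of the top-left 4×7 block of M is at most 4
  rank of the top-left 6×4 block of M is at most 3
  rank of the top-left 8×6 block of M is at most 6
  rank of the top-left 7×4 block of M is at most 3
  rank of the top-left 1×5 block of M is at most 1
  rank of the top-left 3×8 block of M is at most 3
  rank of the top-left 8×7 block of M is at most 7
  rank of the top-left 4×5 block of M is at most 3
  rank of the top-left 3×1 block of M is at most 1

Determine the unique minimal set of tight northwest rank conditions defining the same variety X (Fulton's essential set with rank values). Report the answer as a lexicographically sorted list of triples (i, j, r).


Rank table r_w(9×9) implied by the 11 constraints:

  i=1: 1 1 1 1 1 1 1 1 1
  i=2: 1 2 2 2 2 2 2 2 2
  i=3: 1 2 3 3 3 3 3 3 3
  i=4: 1 2 3 3 3 4 4 4 4
  i=5: 1 2 3 3 3 4 5 5 5
  i=6: 1 2 3 3 3 4 5 6 6
  i=7: 1 2 3 3 4 5 6 7 7
  i=8: 1 2 3 4 5 6 7 8 8
  i=9: 1 2 3 4 5 6 7 8 9

second differences of R give the permutation w = (1, 2, 3, 6, 7, 8, 5, 4, 9).

D(w) has 7 cells with 2 SE-corners; essential set:

[(6, 5, 3), (7, 4, 3)]


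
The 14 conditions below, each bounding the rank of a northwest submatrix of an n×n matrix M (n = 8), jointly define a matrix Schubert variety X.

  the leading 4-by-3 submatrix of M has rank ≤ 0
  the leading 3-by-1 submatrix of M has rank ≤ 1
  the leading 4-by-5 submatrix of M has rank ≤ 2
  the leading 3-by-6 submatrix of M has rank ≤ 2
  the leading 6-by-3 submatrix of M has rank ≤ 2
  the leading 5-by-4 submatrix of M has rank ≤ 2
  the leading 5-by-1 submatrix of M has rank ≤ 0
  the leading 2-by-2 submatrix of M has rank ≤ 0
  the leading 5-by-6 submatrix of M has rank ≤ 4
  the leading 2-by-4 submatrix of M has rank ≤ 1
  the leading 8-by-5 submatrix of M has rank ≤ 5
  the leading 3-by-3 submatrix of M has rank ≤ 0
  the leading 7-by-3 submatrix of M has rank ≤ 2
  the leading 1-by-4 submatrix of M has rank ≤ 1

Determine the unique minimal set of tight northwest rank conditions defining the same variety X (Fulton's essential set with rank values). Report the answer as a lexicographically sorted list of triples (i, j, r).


Computing R[i][j] = min implied NW-rank bound (n=8, 14 conditions):

  0  0  0  1  1  1  1  1
  0  0  0  1  2  2  2  2
  0  0  0  1  2  2  3  3
  0  0  0  1  2  3  4  4
  0  1  1  2  3  4  5  5
  1  2  2  3  4  5  6  6
  1  2  2  3  4  5  6  7
  1  2  3  4  5  6  7  8

so w = (4, 5, 7, 6, 2, 1, 8, 3).

|D(w)|=15, |Ess(w)|=4:

[(3, 6, 2), (4, 3, 0), (5, 1, 0), (7, 3, 2)]


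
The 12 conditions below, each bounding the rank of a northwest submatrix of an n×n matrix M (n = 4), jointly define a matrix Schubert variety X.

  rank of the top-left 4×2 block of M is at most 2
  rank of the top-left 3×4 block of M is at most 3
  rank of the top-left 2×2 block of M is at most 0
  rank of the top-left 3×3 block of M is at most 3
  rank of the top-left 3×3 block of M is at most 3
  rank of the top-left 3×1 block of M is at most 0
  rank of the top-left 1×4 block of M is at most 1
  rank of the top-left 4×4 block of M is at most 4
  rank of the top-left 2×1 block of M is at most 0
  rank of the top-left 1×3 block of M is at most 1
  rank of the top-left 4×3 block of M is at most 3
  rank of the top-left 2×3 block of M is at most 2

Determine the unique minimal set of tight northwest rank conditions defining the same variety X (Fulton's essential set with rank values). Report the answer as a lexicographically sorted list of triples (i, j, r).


Propagating the 12 rank bounds to every northwest block:

  R[1]: 0, 0, 1, 1
  R[2]: 0, 0, 1, 2
  R[3]: 0, 1, 2, 3
  R[4]: 1, 2, 3, 4

so w = (3, 4, 2, 1).

D(w) has 5 cells with 2 SE-corners; essential set:

[(2, 2, 0), (3, 1, 0)]


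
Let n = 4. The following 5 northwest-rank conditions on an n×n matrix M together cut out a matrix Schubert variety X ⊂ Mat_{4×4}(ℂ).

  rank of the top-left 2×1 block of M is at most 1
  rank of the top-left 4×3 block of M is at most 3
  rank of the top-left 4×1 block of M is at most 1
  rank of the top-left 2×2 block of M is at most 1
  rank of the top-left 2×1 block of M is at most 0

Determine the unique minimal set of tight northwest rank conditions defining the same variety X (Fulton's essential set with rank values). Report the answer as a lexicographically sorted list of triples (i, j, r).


Reconstructing r_w from the 5 given conditions:

  row 1: 0, 1, 1, 1
  row 2: 0, 1, 2, 2
  row 3: 1, 2, 3, 3
  row 4: 1, 2, 3, 4

so w = (2, 3, 1, 4).

1 SE-corner of the 2-cell Rothe diagram gives Ess(w):

[(2, 1, 0)]


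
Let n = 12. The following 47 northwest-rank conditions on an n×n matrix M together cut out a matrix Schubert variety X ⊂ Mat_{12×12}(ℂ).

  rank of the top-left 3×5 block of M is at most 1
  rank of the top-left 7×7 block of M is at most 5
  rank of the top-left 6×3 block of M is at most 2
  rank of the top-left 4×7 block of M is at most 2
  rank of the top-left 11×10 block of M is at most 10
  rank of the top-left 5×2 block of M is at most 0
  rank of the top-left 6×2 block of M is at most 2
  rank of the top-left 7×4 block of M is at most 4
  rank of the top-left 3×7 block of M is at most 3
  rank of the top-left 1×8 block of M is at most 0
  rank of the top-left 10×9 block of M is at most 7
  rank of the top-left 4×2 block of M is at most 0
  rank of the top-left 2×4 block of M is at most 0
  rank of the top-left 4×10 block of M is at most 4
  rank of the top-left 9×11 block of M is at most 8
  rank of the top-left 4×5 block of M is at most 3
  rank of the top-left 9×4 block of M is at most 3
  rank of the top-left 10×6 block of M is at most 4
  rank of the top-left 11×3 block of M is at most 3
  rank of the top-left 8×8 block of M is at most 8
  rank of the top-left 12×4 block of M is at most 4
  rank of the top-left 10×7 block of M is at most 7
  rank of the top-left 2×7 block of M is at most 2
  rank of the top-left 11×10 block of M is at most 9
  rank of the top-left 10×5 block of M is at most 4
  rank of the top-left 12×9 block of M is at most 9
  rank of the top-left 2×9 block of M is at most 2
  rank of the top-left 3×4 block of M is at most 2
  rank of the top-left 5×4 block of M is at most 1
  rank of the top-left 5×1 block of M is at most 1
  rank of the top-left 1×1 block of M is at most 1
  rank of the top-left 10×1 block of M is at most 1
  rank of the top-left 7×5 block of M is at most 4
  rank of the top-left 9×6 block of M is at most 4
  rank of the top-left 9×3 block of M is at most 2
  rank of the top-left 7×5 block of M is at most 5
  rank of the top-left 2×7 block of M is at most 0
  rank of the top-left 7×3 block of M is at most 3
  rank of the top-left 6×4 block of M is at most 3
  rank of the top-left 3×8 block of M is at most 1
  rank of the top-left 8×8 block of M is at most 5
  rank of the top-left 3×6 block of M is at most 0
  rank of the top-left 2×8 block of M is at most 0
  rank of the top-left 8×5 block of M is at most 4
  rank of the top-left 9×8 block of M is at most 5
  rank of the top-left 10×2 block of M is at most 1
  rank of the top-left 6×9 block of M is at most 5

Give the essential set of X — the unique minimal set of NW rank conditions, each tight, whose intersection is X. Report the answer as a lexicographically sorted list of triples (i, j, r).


Reconstructing r_w from the 47 given conditions:

  R[1]: 0 | 0 | 0 | 0 | 0 | 0 | 0 | 0 | 1 | 1 | 1 | 1
  R[2]: 0 | 0 | 0 | 0 | 0 | 0 | 0 | 0 | 1 | 2 | 2 | 2
  R[3]: 0 | 0 | 0 | 0 | 0 | 0 | 1 | 1 | 2 | 3 | 3 | 3
  R[4]: 0 | 0 | 1 | 1 | 1 | 1 | 2 | 2 | 3 | 4 | 4 | 4
  R[5]: 0 | 0 | 1 | 1 | 2 | 2 | 3 | 3 | 4 | 5 | 5 | 5
  R[6]: 1 | 1 | 2 | 2 | 3 | 3 | 4 | 4 | 5 | 6 | 6 | 6
  R[7]: 1 | 1 | 2 | 3 | 4 | 4 | 5 | 5 | 6 | 7 | 7 | 7
  R[8]: 1 | 1 | 2 | 3 | 4 | 4 | 5 | 5 | 6 | 7 | 8 | 8
  R[9]: 1 | 1 | 2 | 3 | 4 | 4 | 5 | 5 | 6 | 7 | 8 | 9
  R[10]: 1 | 1 | 2 | 3 | 4 | 4 | 5 | 6 | 7 | 8 | 9 | 10
  R[11]: 1 | 2 | 3 | 4 | 5 | 5 | 6 | 7 | 8 | 9 | 10 | 11
  R[12]: 1 | 2 | 3 | 4 | 5 | 6 | 7 | 8 | 9 | 10 | 11 | 12

giving w = (9, 10, 7, 3, 5, 1, 4, 11, 12, 8, 2, 6) via Δ²R.

7 SE-corners of the 36-cell Rothe diagram give Ess(w):

[(2, 8, 0), (3, 6, 0), (5, 2, 0), (5, 4, 1), (9, 8, 5), (10, 2, 1), (10, 6, 4)]
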